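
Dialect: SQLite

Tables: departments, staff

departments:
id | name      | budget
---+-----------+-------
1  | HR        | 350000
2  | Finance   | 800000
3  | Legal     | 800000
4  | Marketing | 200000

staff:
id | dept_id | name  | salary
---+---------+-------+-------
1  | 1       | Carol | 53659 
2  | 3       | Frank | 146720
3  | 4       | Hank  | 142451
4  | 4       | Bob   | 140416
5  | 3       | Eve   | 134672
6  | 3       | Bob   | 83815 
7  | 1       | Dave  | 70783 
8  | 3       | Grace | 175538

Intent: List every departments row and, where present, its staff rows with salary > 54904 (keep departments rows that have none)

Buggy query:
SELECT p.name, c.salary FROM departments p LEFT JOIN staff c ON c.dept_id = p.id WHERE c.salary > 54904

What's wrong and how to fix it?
Bug: Filtering c.salary in WHERE discards the NULL rows produced by LEFT JOIN, turning it into an inner join

Fix: Put 'c.salary > 54904' in the JOIN's ON clause instead of WHERE

Corrected query:
SELECT p.name, c.salary FROM departments p LEFT JOIN staff c ON c.dept_id = p.id AND c.salary > 54904

Result:
name      | salary
----------+-------
HR        | 70783 
Finance   | NULL  
Legal     | 83815 
Legal     | 134672
Legal     | 146720
Legal     | 175538
Marketing | 140416
Marketing | 142451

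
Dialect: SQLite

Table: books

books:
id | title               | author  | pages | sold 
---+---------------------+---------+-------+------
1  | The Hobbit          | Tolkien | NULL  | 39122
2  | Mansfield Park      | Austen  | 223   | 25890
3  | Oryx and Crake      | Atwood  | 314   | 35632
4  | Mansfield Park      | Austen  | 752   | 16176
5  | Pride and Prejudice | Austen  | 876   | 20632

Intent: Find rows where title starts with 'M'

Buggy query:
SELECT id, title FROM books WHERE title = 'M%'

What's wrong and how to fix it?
Bug: Wildcards only work with LIKE; '=' treats '%' as a literal character

Fix: Use LIKE for wildcard pattern matching

Corrected query:
SELECT id, title FROM books WHERE title LIKE 'M%'

Result:
id | title         
---+---------------
2  | Mansfield Park
4  | Mansfield Park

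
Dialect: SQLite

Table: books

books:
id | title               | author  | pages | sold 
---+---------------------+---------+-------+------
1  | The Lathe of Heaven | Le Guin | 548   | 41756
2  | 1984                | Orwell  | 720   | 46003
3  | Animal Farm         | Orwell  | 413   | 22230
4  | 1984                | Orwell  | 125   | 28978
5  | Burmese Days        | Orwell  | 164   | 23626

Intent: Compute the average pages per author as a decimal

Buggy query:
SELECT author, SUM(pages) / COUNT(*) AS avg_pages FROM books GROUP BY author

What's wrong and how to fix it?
Bug: SUM(pages) and COUNT(*) are both integers; the division truncates the fractional part

Fix: Cast one side to REAL so the division keeps the fractional part

Corrected query:
SELECT author, SUM(pages) * 1.0 / COUNT(*) AS avg_pages FROM books GROUP BY author

Result:
author  | avg_pages
--------+----------
Le Guin | 548      
Orwell  | 355.5    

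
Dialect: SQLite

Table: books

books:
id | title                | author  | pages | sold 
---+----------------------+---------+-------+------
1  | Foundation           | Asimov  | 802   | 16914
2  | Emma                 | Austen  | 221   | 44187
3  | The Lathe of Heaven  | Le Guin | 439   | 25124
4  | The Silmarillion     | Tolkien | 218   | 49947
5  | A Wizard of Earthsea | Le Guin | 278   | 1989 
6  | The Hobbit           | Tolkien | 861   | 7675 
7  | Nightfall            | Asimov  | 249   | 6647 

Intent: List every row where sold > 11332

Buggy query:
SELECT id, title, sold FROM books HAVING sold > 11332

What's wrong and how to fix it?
Bug: This is a non-aggregate query (no GROUP BY, no aggregates), so in SQLite the HAVING clause is invalid here; a row-level condition belongs in WHERE

Fix: Use WHERE for row-level filtering

Corrected query:
SELECT id, title, sold FROM books WHERE sold > 11332

Result:
id | title               | sold 
---+---------------------+------
1  | Foundation          | 16914
2  | Emma                | 44187
3  | The Lathe of Heaven | 25124
4  | The Silmarillion    | 49947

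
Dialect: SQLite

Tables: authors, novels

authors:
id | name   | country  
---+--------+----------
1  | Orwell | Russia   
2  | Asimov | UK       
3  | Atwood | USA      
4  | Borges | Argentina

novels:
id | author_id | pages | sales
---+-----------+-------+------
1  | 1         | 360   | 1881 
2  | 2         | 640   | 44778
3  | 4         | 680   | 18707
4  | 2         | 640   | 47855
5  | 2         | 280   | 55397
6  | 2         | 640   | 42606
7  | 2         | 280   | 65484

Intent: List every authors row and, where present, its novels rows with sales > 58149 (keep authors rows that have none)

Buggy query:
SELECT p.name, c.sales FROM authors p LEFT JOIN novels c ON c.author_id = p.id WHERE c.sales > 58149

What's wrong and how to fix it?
Bug: A WHERE condition on the right-hand table after LEFT JOIN drops unmatched parents

Fix: Put 'c.sales > 58149' in the JOIN's ON clause instead of WHERE

Corrected query:
SELECT p.name, c.sales FROM authors p LEFT JOIN novels c ON c.author_id = p.id AND c.sales > 58149

Result:
name   | sales
-------+------
Orwell | NULL 
Asimov | 65484
Atwood | NULL 
Borges | NULL 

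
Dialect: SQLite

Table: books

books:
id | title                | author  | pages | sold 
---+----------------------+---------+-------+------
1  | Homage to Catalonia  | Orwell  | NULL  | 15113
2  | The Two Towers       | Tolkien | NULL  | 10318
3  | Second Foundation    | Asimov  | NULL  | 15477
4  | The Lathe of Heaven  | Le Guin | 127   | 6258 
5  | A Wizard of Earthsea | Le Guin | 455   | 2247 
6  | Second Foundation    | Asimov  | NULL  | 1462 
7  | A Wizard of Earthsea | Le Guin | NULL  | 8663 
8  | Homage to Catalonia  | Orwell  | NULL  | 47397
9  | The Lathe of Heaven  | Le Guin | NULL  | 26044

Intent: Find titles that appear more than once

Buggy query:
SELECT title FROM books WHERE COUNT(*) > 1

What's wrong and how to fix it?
Bug: WHERE can't reference COUNT(*); aggregates are computed after WHERE

Fix: GROUP BY title, then filter groups with HAVING COUNT(*) > 1

Corrected query:
SELECT title FROM books GROUP BY title HAVING COUNT(*) > 1

Result:
title               
--------------------
A Wizard of Earthsea
Homage to Catalonia 
Second Foundation   
The Lathe of Heaven 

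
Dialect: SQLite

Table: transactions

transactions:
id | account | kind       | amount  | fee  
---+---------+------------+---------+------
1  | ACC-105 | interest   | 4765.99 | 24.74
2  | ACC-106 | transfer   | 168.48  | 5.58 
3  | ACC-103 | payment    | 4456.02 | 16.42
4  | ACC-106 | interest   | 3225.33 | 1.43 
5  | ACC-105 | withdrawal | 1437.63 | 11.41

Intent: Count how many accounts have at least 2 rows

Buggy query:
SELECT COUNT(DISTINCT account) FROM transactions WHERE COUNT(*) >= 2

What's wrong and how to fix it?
Bug: COUNT(*) cannot appear in WHERE; the per-group count doesn't exist yet

Fix: Group first with HAVING COUNT(*) >= 2, then COUNT the resulting groups

Corrected query:
SELECT COUNT(*) FROM (SELECT account FROM transactions GROUP BY account HAVING COUNT(*) >= 2)

Result:
COUNT(*)
--------
2       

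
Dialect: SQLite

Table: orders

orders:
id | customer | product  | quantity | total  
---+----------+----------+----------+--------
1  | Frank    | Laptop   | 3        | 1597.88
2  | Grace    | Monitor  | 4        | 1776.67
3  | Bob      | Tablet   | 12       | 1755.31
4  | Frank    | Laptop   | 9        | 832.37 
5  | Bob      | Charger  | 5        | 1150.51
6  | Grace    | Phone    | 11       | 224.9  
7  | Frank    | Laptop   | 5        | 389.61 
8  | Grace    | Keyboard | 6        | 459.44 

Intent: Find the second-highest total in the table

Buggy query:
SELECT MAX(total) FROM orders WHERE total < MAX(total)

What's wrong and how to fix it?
Bug: The inner MAX is an aggregate inside WHERE, which is not allowed

Fix: Compute the overall MAX in a subquery, then take MAX of rows below it

Corrected query:
SELECT MAX(total) FROM orders WHERE total < (SELECT MAX(total) FROM orders)

Result:
MAX(total)
----------
1755.31   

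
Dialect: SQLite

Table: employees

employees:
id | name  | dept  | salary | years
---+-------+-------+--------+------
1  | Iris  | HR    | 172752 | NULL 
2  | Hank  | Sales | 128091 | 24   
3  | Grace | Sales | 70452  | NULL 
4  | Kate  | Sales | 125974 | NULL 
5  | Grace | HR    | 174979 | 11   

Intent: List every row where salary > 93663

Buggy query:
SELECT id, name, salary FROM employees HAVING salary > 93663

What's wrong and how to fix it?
Bug: HAVING filters the output of aggregation, but this query has no GROUP BY and no aggregate functions, so SQLite rejects it (HAVING clause on a non-aggregate query); the condition here is per row

Fix: Use WHERE for row-level filtering

Corrected query:
SELECT id, name, salary FROM employees WHERE salary > 93663

Result:
id | name  | salary
---+-------+-------
1  | Iris  | 172752
2  | Hank  | 128091
4  | Kate  | 125974
5  | Grace | 174979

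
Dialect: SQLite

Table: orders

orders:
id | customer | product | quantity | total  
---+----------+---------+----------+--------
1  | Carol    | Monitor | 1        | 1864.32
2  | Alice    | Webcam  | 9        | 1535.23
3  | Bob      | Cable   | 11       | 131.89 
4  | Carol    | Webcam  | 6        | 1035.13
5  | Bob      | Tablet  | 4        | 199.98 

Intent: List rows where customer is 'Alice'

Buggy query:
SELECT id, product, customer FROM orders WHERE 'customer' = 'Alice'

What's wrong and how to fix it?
Bug: 'customer' in single quotes is a string literal, not the column; the comparison is literal-vs-literal and never true

Fix: Remove the quotes around the column name (or use double quotes for an identifier)

Corrected query:
SELECT id, product, customer FROM orders WHERE customer = 'Alice'

Result:
id | product | customer
---+---------+---------
2  | Webcam  | Alice   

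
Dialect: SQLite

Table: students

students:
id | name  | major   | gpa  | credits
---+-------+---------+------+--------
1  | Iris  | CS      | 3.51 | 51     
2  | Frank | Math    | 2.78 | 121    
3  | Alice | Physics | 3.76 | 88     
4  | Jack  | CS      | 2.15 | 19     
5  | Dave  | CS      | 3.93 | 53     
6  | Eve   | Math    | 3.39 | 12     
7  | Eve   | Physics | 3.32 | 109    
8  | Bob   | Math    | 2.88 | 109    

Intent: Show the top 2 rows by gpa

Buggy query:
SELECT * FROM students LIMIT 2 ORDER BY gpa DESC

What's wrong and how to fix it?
Bug: LIMIT must come after ORDER BY

Fix: Swap the clauses: ORDER BY first, then LIMIT

Corrected query:
SELECT * FROM students ORDER BY gpa DESC LIMIT 2

Result:
id | name  | major   | gpa  | credits
---+-------+---------+------+--------
5  | Dave  | CS      | 3.93 | 53     
3  | Alice | Physics | 3.76 | 88     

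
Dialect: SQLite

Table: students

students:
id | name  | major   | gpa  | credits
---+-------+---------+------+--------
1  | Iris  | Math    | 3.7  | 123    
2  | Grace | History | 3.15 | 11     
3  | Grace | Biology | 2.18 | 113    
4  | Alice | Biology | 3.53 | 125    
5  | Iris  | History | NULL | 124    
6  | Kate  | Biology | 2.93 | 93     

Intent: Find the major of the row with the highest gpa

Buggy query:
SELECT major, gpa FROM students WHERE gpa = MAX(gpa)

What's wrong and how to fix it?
Bug: MAX(gpa) is an aggregate and cannot be used directly in WHERE

Fix: Use a subquery: WHERE gpa = (SELECT MAX(gpa) FROM students)

Corrected query:
SELECT major, gpa FROM students WHERE gpa = (SELECT MAX(gpa) FROM students)

Result:
major | gpa
------+----
Math  | 3.7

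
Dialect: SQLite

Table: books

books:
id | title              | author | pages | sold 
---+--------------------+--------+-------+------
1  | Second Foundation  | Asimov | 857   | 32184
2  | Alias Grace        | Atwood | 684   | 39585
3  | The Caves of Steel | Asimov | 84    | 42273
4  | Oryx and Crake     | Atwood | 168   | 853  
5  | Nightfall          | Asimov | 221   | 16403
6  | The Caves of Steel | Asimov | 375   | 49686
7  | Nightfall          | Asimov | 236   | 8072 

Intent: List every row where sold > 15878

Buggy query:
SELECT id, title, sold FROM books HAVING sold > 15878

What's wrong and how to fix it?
Bug: HAVING filters the output of aggregation, but this query has no GROUP BY and no aggregate functions, so SQLite rejects it (HAVING clause on a non-aggregate query); the condition here is per row

Fix: Use WHERE for row-level filtering

Corrected query:
SELECT id, title, sold FROM books WHERE sold > 15878

Result:
id | title              | sold 
---+--------------------+------
1  | Second Foundation  | 32184
2  | Alias Grace        | 39585
3  | The Caves of Steel | 42273
5  | Nightfall          | 16403
6  | The Caves of Steel | 49686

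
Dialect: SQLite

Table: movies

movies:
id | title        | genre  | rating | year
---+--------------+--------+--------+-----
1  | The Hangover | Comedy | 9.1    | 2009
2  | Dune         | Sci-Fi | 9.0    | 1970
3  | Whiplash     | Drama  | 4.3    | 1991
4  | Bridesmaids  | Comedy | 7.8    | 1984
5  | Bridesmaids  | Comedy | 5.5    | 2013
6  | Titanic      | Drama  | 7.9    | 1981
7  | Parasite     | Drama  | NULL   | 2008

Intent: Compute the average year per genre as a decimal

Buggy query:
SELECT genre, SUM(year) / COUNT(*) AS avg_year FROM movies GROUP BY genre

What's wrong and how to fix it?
Bug: Both operands are integers, so '/' performs integer division and truncates

Fix: Cast one side to REAL so the division keeps the fractional part

Corrected query:
SELECT genre, SUM(year) * 1.0 / COUNT(*) AS avg_year FROM movies GROUP BY genre

Result:
genre  | avg_year   
-------+------------
Comedy | 2002       
Drama  | 1993.333333
Sci-Fi | 1970       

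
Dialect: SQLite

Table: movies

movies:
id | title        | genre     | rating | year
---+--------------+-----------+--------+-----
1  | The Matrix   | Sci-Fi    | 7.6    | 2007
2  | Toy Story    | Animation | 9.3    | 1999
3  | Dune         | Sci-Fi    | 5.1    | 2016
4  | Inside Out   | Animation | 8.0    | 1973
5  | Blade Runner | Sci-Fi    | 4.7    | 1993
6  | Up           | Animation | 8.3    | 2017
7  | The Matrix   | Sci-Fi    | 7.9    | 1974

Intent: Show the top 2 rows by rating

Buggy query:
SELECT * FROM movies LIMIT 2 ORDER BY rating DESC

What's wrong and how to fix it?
Bug: ORDER BY cannot follow LIMIT; LIMIT is the final clause

Fix: Sort with ORDER BY, then apply LIMIT

Corrected query:
SELECT * FROM movies ORDER BY rating DESC LIMIT 2

Result:
id | title     | genre     | rating | year
---+-----------+-----------+--------+-----
2  | Toy Story | Animation | 9.3    | 1999
6  | Up        | Animation | 8.3    | 2017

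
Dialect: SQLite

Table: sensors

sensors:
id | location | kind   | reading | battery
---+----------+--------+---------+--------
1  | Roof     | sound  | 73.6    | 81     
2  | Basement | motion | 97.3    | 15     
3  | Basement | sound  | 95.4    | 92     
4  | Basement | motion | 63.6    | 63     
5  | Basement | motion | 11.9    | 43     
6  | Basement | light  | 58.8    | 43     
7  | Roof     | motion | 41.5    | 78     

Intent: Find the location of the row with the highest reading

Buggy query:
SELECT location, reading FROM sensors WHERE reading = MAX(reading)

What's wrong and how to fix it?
Bug: WHERE is evaluated per row; an aggregate over the whole table isn't defined there

Fix: Wrap MAX in a scalar subquery so WHERE compares against a single value

Corrected query:
SELECT location, reading FROM sensors WHERE reading = (SELECT MAX(reading) FROM sensors)

Result:
location | reading
---------+--------
Basement | 97.3   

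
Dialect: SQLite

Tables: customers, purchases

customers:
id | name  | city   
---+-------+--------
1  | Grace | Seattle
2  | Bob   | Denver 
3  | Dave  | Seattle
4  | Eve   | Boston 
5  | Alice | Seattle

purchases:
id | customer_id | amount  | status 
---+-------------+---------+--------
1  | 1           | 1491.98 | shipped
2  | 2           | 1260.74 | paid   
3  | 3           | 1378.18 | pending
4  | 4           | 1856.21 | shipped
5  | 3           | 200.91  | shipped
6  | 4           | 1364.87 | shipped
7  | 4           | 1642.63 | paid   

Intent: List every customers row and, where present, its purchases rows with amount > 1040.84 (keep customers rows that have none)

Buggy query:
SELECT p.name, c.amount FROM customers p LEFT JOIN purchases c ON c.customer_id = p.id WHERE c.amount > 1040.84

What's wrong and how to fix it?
Bug: A WHERE condition on the right-hand table after LEFT JOIN drops unmatched parents

Fix: Put 'c.amount > 1040.84' in the JOIN's ON clause instead of WHERE

Corrected query:
SELECT p.name, c.amount FROM customers p LEFT JOIN purchases c ON c.customer_id = p.id AND c.amount > 1040.84

Result:
name  | amount 
------+--------
Grace | 1491.98
Bob   | 1260.74
Dave  | 1378.18
Eve   | 1364.87
Eve   | 1642.63
Eve   | 1856.21
Alice | NULL   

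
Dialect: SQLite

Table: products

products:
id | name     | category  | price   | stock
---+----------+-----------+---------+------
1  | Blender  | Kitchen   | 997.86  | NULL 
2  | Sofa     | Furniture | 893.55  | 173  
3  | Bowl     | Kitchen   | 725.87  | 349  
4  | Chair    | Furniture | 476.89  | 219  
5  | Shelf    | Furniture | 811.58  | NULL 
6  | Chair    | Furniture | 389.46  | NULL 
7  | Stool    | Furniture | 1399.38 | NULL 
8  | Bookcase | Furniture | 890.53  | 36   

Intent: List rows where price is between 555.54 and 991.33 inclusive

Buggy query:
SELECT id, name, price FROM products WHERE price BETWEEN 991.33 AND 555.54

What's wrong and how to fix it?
Bug: BETWEEN expects the lower bound first; with 991.33 AND 555.54 the range is empty

Fix: Write BETWEEN 555.54 AND 991.33

Corrected query:
SELECT id, name, price FROM products WHERE price BETWEEN 555.54 AND 991.33

Result:
id | name     | price 
---+----------+-------
2  | Sofa     | 893.55
3  | Bowl     | 725.87
5  | Shelf    | 811.58
8  | Bookcase | 890.53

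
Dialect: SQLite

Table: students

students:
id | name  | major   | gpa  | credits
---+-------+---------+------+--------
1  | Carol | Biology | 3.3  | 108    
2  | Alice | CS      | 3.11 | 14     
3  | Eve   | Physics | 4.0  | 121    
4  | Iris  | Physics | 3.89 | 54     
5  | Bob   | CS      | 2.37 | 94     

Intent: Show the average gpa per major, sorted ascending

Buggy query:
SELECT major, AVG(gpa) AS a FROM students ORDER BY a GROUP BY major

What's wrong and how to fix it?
Bug: GROUP BY must precede ORDER BY

Fix: Reorder: SELECT … FROM … GROUP BY … ORDER BY …

Corrected query:
SELECT major, AVG(gpa) AS a FROM students GROUP BY major ORDER BY a

Result:
major   | a    
--------+------
CS      | 2.74 
Biology | 3.3  
Physics | 3.945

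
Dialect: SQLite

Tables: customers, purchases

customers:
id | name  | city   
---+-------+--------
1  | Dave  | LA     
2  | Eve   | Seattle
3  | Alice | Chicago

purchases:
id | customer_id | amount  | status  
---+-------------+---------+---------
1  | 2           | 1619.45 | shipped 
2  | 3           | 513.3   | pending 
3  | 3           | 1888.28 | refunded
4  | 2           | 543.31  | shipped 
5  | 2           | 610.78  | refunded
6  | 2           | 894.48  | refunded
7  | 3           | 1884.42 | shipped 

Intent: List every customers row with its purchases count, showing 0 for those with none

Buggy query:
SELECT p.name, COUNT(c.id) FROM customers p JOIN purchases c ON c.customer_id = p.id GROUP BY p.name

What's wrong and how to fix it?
Bug: INNER JOIN drops customers rows that have no matching purchases rows

Fix: Switch to LEFT JOIN to retain unmatched parent rows

Corrected query:
SELECT p.name, COUNT(c.id) FROM customers p LEFT JOIN purchases c ON c.customer_id = p.id GROUP BY p.name

Result:
name  | COUNT(c.id)
------+------------
Alice | 3          
Dave  | 0          
Eve   | 4          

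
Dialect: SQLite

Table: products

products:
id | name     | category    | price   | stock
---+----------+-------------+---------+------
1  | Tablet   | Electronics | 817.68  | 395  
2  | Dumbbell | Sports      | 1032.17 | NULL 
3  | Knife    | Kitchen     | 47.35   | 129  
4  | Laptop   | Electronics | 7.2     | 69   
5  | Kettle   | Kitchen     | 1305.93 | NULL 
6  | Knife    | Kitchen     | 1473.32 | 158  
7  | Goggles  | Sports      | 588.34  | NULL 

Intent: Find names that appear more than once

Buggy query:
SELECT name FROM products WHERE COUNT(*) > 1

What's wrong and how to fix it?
Bug: WHERE can't reference COUNT(*); aggregates are computed after WHERE

Fix: Group first, then use HAVING for the count condition

Corrected query:
SELECT name FROM products GROUP BY name HAVING COUNT(*) > 1

Result:
name 
-----
Knife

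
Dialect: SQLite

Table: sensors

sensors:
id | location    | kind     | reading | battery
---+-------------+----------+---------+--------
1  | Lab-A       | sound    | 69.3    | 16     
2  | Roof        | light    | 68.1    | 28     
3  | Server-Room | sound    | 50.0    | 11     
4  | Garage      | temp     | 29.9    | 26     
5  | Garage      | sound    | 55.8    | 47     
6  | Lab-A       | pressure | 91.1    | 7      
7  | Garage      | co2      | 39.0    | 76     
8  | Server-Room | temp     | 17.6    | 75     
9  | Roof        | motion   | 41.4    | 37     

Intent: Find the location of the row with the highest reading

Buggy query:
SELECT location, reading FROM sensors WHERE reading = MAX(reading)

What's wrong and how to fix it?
Bug: WHERE is evaluated per row; an aggregate over the whole table isn't defined there

Fix: Use a subquery: WHERE reading = (SELECT MAX(reading) FROM sensors)

Corrected query:
SELECT location, reading FROM sensors WHERE reading = (SELECT MAX(reading) FROM sensors)

Result:
location | reading
---------+--------
Lab-A    | 91.1   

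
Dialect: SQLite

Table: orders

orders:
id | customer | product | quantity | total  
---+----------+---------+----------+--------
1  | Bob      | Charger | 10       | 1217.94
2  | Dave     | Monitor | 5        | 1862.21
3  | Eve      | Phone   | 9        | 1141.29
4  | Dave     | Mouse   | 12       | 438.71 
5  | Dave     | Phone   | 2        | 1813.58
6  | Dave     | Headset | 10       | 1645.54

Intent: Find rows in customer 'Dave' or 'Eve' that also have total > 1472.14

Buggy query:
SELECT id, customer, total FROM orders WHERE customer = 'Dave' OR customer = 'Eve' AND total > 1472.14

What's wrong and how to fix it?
Bug: Without parentheses, AND is evaluated before OR, so the total filter only applies to the 'Eve' branch

Fix: Group the OR with parentheses (or use IN), then AND the threshold

Corrected query:
SELECT id, customer, total FROM orders WHERE (customer = 'Dave' OR customer = 'Eve') AND total > 1472.14

Result:
id | customer | total  
---+----------+--------
2  | Dave     | 1862.21
5  | Dave     | 1813.58
6  | Dave     | 1645.54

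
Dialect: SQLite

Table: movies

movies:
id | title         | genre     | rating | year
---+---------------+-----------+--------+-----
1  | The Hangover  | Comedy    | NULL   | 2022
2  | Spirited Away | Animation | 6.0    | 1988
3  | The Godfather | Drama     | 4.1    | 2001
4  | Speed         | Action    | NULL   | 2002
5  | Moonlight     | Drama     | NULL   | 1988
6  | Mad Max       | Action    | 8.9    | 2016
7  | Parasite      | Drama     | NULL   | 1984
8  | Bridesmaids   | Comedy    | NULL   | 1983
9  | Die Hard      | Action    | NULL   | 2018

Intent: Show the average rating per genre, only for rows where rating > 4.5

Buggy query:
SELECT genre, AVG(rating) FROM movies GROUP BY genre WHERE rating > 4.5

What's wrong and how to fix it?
Bug: Row-level WHERE must come before GROUP BY in the clause order

Fix: Place WHERE between FROM and GROUP BY

Corrected query:
SELECT genre, AVG(rating) FROM movies WHERE rating > 4.5 GROUP BY genre

Result:
genre     | AVG(rating)
----------+------------
Action    | 8.9        
Animation | 6          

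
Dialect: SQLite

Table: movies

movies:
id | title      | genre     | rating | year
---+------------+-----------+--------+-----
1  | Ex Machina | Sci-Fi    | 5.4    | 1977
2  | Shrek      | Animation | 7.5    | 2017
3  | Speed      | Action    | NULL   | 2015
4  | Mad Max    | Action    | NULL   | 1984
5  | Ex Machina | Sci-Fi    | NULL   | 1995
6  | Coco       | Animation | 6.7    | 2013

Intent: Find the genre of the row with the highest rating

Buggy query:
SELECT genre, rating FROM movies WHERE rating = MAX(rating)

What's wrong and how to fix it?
Bug: WHERE is evaluated per row; an aggregate over the whole table isn't defined there

Fix: Use a subquery: WHERE rating = (SELECT MAX(rating) FROM movies)

Corrected query:
SELECT genre, rating FROM movies WHERE rating = (SELECT MAX(rating) FROM movies)

Result:
genre     | rating
----------+-------
Animation | 7.5   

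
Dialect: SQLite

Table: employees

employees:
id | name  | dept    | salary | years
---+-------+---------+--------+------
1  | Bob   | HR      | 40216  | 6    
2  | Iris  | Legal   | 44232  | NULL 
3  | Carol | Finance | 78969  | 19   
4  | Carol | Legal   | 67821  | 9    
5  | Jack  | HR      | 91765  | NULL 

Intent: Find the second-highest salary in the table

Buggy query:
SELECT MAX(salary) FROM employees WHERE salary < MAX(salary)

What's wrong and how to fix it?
Bug: MAX(salary) on the right of the comparison is an aggregate-in-WHERE error

Fix: Compute the overall MAX in a subquery, then take MAX of rows below it

Corrected query:
SELECT MAX(salary) FROM employees WHERE salary < (SELECT MAX(salary) FROM employees)

Result:
MAX(salary)
-----------
78969      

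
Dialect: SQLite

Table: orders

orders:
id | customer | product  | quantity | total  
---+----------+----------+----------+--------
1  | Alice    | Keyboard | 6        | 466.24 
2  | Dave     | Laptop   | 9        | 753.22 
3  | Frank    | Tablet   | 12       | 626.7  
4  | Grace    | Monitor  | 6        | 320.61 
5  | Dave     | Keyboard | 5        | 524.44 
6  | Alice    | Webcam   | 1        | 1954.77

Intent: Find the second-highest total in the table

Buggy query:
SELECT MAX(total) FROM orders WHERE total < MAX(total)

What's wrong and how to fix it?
Bug: MAX(total) on the right of the comparison is an aggregate-in-WHERE error

Fix: Put the inner MAX in a scalar subquery

Corrected query:
SELECT MAX(total) FROM orders WHERE total < (SELECT MAX(total) FROM orders)

Result:
MAX(total)
----------
753.22    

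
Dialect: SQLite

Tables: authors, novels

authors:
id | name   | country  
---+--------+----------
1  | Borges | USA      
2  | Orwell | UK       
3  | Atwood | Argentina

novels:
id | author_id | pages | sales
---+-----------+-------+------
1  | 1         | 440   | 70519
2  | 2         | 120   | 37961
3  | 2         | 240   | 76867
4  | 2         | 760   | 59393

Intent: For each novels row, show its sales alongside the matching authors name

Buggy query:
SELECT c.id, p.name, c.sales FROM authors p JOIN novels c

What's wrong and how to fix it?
Bug: Missing join condition: each novels row is matched to all authors rows instead of just its own

Fix: Add ON c.author_id = p.id to the JOIN

Corrected query:
SELECT c.id, p.name, c.sales FROM authors p JOIN novels c ON c.author_id = p.id

Result:
id | name   | sales
---+--------+------
1  | Borges | 70519
2  | Orwell | 37961
3  | Orwell | 76867
4  | Orwell | 59393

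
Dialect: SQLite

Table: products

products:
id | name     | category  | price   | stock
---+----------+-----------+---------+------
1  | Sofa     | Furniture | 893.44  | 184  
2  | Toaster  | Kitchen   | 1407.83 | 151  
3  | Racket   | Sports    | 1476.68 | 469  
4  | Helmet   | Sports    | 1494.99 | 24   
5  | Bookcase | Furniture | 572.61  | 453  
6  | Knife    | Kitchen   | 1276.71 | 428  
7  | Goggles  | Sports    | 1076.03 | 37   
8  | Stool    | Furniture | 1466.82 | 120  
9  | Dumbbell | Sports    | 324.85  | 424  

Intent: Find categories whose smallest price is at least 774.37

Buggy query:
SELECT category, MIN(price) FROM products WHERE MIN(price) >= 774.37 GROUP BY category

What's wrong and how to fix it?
Bug: MIN() in WHERE is a misuse of aggregate

Fix: Replace WHERE with HAVING after the GROUP BY

Corrected query:
SELECT category, MIN(price) FROM products GROUP BY category HAVING MIN(price) >= 774.37

Result:
category | MIN(price)
---------+-----------
Kitchen  | 1276.71   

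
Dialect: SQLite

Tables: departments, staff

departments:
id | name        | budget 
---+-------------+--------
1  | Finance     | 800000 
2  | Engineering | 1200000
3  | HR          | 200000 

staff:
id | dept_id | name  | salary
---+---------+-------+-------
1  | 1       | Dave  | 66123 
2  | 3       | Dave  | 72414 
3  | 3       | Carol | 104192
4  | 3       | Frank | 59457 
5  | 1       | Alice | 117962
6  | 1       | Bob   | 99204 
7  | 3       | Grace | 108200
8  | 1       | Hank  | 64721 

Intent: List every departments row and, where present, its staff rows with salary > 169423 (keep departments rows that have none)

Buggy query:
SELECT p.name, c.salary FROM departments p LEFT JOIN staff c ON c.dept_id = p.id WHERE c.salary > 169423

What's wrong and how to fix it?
Bug: Filtering c.salary in WHERE discards the NULL rows produced by LEFT JOIN, turning it into an inner join

Fix: Move the right-table condition into the ON clause so unmatched parents are kept

Corrected query:
SELECT p.name, c.salary FROM departments p LEFT JOIN staff c ON c.dept_id = p.id AND c.salary > 169423

Result:
name        | salary
------------+-------
Finance     | NULL  
Engineering | NULL  
HR          | NULL  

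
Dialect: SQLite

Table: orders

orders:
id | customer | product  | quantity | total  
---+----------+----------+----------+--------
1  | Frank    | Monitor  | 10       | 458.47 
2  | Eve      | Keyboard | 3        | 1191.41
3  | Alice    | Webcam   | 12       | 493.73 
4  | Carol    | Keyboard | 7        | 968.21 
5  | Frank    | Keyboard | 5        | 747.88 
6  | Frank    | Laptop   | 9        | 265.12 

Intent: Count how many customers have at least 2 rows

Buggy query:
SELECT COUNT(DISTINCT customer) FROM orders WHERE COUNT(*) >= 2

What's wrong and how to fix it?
Bug: WHERE filters individual rows, not groups, so a group-level COUNT is invalid there

Fix: Group first with HAVING COUNT(*) >= 2, then COUNT the resulting groups

Corrected query:
SELECT COUNT(*) FROM (SELECT customer FROM orders GROUP BY customer HAVING COUNT(*) >= 2)

Result:
COUNT(*)
--------
1       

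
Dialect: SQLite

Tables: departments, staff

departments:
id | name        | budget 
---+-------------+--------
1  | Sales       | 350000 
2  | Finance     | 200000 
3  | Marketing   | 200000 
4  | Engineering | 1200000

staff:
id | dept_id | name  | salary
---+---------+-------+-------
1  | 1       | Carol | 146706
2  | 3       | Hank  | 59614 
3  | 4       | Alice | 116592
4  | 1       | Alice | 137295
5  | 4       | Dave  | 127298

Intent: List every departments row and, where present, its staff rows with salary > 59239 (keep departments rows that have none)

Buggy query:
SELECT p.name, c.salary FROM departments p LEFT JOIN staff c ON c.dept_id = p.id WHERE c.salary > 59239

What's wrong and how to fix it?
Bug: A WHERE condition on the right-hand table after LEFT JOIN drops unmatched parents

Fix: Put 'c.salary > 59239' in the JOIN's ON clause instead of WHERE

Corrected query:
SELECT p.name, c.salary FROM departments p LEFT JOIN staff c ON c.dept_id = p.id AND c.salary > 59239

Result:
name        | salary
------------+-------
Sales       | 137295
Sales       | 146706
Finance     | NULL  
Marketing   | 59614 
Engineering | 116592
Engineering | 127298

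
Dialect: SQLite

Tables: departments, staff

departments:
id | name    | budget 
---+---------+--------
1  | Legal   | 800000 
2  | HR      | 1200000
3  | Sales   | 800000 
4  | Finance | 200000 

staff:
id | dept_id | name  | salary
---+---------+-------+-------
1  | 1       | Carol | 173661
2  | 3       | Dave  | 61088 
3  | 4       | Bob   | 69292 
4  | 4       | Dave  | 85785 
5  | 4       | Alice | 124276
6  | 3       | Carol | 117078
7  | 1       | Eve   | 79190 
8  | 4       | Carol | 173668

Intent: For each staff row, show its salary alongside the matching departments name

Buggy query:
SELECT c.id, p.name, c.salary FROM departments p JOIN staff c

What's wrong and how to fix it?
Bug: Missing join condition: each staff row is matched to all departments rows instead of just its own

Fix: Specify the join condition linking the foreign key to the parent id

Corrected query:
SELECT c.id, p.name, c.salary FROM departments p JOIN staff c ON c.dept_id = p.id

Result:
id | name    | salary
---+---------+-------
1  | Legal   | 173661
2  | Sales   | 61088 
3  | Finance | 69292 
4  | Finance | 85785 
5  | Finance | 124276
6  | Sales   | 117078
7  | Legal   | 79190 
8  | Finance | 173668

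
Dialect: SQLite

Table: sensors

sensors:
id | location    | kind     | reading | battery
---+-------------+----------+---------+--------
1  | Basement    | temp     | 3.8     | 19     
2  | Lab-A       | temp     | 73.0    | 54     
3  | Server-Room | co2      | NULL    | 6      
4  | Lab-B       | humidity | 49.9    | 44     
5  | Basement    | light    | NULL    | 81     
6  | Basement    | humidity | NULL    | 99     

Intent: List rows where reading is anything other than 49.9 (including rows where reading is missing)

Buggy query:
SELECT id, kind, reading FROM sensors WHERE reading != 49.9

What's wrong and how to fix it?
Bug: 'reading != 49.9' is unknown when reading is NULL, so NULL rows are silently excluded

Fix: Handle NULL separately with IS NULL alongside the inequality

Corrected query:
SELECT id, kind, reading FROM sensors WHERE reading != 49.9 OR reading IS NULL

Result:
id | kind     | reading
---+----------+--------
1  | temp     | 3.8    
2  | temp     | 73     
3  | co2      | NULL   
5  | light    | NULL   
6  | humidity | NULL   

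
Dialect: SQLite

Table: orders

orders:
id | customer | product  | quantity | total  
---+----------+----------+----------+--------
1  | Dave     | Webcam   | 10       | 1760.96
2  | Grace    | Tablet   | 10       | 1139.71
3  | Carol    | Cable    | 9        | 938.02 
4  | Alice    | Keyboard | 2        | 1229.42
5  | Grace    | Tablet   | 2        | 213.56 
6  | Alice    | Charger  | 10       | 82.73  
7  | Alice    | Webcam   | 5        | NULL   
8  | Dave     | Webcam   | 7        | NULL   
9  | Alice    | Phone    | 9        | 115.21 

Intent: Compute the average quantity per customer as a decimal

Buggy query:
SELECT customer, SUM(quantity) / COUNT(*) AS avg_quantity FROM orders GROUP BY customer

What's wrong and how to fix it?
Bug: Both operands are integers, so '/' performs integer division and truncates

Fix: Multiply by 1.0 (or CAST to REAL) to force floating-point division

Corrected query:
SELECT customer, SUM(quantity) * 1.0 / COUNT(*) AS avg_quantity FROM orders GROUP BY customer

Result:
customer | avg_quantity
---------+-------------
Alice    | 6.5         
Carol    | 9           
Dave     | 8.5         
Grace    | 6           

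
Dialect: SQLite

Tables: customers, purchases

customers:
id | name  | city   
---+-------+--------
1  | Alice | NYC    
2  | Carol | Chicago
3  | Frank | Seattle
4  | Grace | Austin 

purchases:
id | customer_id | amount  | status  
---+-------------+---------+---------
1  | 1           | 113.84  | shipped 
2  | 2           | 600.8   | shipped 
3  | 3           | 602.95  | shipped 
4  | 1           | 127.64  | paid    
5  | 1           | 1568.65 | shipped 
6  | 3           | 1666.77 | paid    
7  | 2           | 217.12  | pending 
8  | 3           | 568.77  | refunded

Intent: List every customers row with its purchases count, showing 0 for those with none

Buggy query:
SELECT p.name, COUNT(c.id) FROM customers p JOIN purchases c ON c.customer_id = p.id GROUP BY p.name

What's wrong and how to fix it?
Bug: INNER JOIN drops customers rows that have no matching purchases rows

Fix: Use LEFT JOIN so parents without children still appear (COUNT(c.id) gives 0)

Corrected query:
SELECT p.name, COUNT(c.id) FROM customers p LEFT JOIN purchases c ON c.customer_id = p.id GROUP BY p.name

Result:
name  | COUNT(c.id)
------+------------
Alice | 3          
Carol | 2          
Frank | 3          
Grace | 0          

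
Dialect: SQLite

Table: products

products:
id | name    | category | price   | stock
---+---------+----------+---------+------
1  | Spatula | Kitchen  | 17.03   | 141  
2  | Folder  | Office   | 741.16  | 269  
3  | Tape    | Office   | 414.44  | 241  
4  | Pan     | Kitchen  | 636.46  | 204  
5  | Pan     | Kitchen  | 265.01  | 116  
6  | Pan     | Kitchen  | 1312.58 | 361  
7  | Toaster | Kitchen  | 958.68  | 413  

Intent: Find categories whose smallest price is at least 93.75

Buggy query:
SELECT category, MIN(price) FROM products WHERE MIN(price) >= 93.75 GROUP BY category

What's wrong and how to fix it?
Bug: Aggregates like MIN are computed per group after WHERE runs

Fix: Use HAVING for the per-group MIN condition

Corrected query:
SELECT category, MIN(price) FROM products GROUP BY category HAVING MIN(price) >= 93.75

Result:
category | MIN(price)
---------+-----------
Office   | 414.44    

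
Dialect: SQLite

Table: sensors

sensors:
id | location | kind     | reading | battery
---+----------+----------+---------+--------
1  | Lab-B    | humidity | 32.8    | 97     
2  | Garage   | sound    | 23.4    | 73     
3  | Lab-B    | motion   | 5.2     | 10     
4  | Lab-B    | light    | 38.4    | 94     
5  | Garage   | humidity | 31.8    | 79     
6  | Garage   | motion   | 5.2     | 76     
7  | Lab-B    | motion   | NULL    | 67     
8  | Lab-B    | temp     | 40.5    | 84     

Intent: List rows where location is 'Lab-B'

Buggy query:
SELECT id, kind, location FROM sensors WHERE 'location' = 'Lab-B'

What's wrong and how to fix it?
Bug: Single quotes denote string literals in SQL; the column name is being compared as a constant string

Fix: Reference the column as location without single quotes

Corrected query:
SELECT id, kind, location FROM sensors WHERE location = 'Lab-B'

Result:
id | kind     | location
---+----------+---------
1  | humidity | Lab-B   
3  | motion   | Lab-B   
4  | light    | Lab-B   
7  | motion   | Lab-B   
8  | temp     | Lab-B   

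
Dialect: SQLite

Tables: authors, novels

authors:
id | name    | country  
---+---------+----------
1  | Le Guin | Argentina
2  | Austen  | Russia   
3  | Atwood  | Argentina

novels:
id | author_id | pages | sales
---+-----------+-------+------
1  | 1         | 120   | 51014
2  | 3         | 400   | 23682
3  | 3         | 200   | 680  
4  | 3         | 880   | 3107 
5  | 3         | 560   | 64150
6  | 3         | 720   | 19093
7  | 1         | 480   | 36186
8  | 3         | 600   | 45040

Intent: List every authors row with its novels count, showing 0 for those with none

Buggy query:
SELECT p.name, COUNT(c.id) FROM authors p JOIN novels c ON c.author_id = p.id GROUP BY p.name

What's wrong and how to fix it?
Bug: INNER JOIN drops authors rows that have no matching novels rows

Fix: Switch to LEFT JOIN to retain unmatched parent rows

Corrected query:
SELECT p.name, COUNT(c.id) FROM authors p LEFT JOIN novels c ON c.author_id = p.id GROUP BY p.name

Result:
name    | COUNT(c.id)
--------+------------
Atwood  | 6          
Austen  | 0          
Le Guin | 2          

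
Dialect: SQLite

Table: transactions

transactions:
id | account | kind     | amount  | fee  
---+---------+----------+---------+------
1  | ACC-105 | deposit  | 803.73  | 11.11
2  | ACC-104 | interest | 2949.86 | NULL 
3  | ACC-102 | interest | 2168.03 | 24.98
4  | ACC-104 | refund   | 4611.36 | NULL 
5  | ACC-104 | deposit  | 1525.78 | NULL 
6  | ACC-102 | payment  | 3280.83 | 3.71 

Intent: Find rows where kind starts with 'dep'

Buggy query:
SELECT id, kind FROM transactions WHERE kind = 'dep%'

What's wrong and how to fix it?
Bug: '=' compares the literal string including the % character; pattern matching needs LIKE

Fix: Use LIKE for wildcard pattern matching

Corrected query:
SELECT id, kind FROM transactions WHERE kind LIKE 'dep%'

Result:
id | kind   
---+--------
1  | deposit
5  | deposit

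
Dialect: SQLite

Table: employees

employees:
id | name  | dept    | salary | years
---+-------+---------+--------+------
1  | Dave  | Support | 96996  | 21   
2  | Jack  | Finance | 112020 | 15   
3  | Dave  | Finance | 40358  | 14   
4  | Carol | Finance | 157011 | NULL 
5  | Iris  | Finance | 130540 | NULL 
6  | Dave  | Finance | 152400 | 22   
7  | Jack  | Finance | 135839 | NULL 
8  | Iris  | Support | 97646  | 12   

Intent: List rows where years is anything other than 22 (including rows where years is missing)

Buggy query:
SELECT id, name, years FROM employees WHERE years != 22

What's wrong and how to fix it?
Bug: Inequality against NULL is unknown, not true; rows with NULL are dropped

Fix: Add an explicit OR years IS NULL to include the missing-value rows

Corrected query:
SELECT id, name, years FROM employees WHERE years != 22 OR years IS NULL

Result:
id | name  | years
---+-------+------
1  | Dave  | 21   
2  | Jack  | 15   
3  | Dave  | 14   
4  | Carol | NULL 
5  | Iris  | NULL 
7  | Jack  | NULL 
8  | Iris  | 12   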